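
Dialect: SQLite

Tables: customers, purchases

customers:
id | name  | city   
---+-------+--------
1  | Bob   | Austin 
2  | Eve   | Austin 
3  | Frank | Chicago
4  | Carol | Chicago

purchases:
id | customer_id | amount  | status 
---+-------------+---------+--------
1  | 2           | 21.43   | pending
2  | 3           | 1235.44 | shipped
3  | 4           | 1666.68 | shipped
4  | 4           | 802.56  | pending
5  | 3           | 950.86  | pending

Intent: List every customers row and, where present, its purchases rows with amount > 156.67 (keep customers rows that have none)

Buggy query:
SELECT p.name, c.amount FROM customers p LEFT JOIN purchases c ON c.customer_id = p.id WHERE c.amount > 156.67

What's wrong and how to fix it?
Bug: Filtering c.amount in WHERE discards the NULL rows produced by LEFT JOIN, turning it into an inner join

Fix: Move the right-table condition into the ON clause so unmatched parents are kept

Corrected query:
SELECT p.name, c.amount FROM customers p LEFT JOIN purchases c ON c.customer_id = p.id AND c.amount > 156.67

Result:
name  | amount 
------+--------
Bob   | NULL   
Eve   | NULL   
Frank | 950.86 
Frank | 1235.44
Carol | 802.56 
Carol | 1666.68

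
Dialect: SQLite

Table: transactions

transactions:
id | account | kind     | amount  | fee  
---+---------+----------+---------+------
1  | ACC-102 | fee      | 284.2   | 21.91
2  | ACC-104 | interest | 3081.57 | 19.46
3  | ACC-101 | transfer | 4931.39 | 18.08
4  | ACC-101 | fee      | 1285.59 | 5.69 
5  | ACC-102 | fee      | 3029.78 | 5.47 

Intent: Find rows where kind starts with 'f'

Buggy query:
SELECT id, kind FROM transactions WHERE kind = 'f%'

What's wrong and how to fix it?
Bug: '=' compares the literal string including the % character; pattern matching needs LIKE

Fix: Replace '=' with LIKE so 'f%' is treated as a pattern

Corrected query:
SELECT id, kind FROM transactions WHERE kind LIKE 'f%'

Result:
id | kind
---+-----
1  | fee 
4  | fee 
5  | fee 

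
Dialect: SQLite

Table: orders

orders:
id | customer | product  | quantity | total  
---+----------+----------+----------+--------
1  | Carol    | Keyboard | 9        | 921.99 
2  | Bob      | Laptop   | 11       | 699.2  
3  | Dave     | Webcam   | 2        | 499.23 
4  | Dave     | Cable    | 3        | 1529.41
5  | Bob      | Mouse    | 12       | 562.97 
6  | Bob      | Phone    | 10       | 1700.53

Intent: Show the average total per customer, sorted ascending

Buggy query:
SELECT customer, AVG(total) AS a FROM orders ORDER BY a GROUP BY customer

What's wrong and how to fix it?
Bug: GROUP BY must precede ORDER BY

Fix: Reorder: SELECT … FROM … GROUP BY … ORDER BY …

Corrected query:
SELECT customer, AVG(total) AS a FROM orders GROUP BY customer ORDER BY a

Result:
customer | a         
---------+-----------
Carol    | 921.99    
Bob      | 987.566667
Dave     | 1014.32   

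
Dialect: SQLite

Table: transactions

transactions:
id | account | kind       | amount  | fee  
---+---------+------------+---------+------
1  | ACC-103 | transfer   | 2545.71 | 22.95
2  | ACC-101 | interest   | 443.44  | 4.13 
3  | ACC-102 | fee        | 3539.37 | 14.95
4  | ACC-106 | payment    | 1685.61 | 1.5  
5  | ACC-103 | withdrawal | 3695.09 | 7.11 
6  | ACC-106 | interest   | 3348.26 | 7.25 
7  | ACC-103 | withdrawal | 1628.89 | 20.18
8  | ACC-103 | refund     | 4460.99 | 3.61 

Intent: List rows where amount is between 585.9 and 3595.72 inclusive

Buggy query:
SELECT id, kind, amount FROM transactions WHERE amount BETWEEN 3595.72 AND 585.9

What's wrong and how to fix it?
Bug: BETWEEN expects the lower bound first; with 3595.72 AND 585.9 the range is empty

Fix: Swap the bounds so the smaller value comes first

Corrected query:
SELECT id, kind, amount FROM transactions WHERE amount BETWEEN 585.9 AND 3595.72

Result:
id | kind       | amount 
---+------------+--------
1  | transfer   | 2545.71
3  | fee        | 3539.37
4  | payment    | 1685.61
6  | interest   | 3348.26
7  | withdrawal | 1628.89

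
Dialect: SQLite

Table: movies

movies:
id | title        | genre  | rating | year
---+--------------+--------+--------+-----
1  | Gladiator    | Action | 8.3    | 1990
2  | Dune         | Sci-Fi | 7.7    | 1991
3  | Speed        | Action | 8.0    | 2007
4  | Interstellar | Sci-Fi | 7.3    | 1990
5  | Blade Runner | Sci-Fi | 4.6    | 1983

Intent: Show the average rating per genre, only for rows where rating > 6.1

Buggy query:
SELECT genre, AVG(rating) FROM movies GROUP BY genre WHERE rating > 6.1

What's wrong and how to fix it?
Bug: WHERE cannot follow GROUP BY

Fix: Place WHERE between FROM and GROUP BY

Corrected query:
SELECT genre, AVG(rating) FROM movies WHERE rating > 6.1 GROUP BY genre

Result:
genre  | AVG(rating)
-------+------------
Action | 8.15       
Sci-Fi | 7.5        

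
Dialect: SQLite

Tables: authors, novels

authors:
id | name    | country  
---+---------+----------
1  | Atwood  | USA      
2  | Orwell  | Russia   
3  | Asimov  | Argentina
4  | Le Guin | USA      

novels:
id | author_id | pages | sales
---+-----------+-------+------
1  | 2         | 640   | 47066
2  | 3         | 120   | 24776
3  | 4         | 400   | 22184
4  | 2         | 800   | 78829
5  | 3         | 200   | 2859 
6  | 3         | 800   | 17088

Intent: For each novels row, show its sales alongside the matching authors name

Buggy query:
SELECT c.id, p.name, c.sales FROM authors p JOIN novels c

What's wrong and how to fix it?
Bug: Missing join condition: each novels row is matched to all authors rows instead of just its own

Fix: Add ON c.author_id = p.id to the JOIN

Corrected query:
SELECT c.id, p.name, c.sales FROM authors p JOIN novels c ON c.author_id = p.id

Result:
id | name    | sales
---+---------+------
1  | Orwell  | 47066
2  | Asimov  | 24776
3  | Le Guin | 22184
4  | Orwell  | 78829
5  | Asimov  | 2859 
6  | Asimov  | 17088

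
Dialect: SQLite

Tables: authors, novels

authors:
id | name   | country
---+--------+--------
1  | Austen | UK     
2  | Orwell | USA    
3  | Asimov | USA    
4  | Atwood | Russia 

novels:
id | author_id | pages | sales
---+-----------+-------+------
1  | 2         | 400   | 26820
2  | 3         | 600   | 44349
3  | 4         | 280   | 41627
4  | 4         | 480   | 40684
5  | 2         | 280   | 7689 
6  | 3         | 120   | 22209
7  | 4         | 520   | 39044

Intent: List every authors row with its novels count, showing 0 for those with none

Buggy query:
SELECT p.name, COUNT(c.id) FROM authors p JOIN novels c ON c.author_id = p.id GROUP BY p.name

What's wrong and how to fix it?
Bug: An inner join excludes parents with zero children

Fix: Switch to LEFT JOIN to retain unmatched parent rows

Corrected query:
SELECT p.name, COUNT(c.id) FROM authors p LEFT JOIN novels c ON c.author_id = p.id GROUP BY p.name

Result:
name   | COUNT(c.id)
-------+------------
Asimov | 2          
Atwood | 3          
Austen | 0          
Orwell | 2          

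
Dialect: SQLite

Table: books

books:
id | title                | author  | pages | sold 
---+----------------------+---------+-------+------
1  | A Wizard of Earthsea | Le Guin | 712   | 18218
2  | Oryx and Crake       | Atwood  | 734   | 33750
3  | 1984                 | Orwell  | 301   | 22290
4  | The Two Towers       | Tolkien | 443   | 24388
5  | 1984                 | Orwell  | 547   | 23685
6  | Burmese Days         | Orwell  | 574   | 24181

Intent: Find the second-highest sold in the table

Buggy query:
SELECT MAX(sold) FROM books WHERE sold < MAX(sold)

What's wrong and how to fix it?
Bug: MAX(sold) on the right of the comparison is an aggregate-in-WHERE error

Fix: Compute the overall MAX in a subquery, then take MAX of rows below it

Corrected query:
SELECT MAX(sold) FROM books WHERE sold < (SELECT MAX(sold) FROM books)

Result:
MAX(sold)
---------
24388    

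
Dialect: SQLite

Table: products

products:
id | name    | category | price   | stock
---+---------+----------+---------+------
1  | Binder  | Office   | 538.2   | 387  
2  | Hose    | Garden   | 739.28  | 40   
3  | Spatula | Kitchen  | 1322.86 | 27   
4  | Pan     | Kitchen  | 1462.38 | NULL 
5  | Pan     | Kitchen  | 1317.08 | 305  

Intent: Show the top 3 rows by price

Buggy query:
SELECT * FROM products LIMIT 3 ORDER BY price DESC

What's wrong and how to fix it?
Bug: LIMIT must come after ORDER BY

Fix: Sort with ORDER BY, then apply LIMIT

Corrected query:
SELECT * FROM products ORDER BY price DESC LIMIT 3

Result:
id | name    | category | price   | stock
---+---------+----------+---------+------
4  | Pan     | Kitchen  | 1462.38 | NULL 
3  | Spatula | Kitchen  | 1322.86 | 27   
5  | Pan     | Kitchen  | 1317.08 | 305  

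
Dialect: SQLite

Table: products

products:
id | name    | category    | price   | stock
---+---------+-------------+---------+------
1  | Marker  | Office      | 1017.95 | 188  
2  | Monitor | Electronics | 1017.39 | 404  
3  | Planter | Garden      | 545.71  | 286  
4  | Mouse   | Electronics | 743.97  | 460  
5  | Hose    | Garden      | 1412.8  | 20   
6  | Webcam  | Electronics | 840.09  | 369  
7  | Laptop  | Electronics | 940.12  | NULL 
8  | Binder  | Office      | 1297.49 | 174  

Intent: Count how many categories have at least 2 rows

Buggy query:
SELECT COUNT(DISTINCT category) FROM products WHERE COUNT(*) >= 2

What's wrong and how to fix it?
Bug: COUNT(*) cannot appear in WHERE; the per-group count doesn't exist yet

Fix: Use a subquery that GROUPs and filters with HAVING, then count its rows

Corrected query:
SELECT COUNT(*) FROM (SELECT category FROM products GROUP BY category HAVING COUNT(*) >= 2)

Result:
COUNT(*)
--------
3       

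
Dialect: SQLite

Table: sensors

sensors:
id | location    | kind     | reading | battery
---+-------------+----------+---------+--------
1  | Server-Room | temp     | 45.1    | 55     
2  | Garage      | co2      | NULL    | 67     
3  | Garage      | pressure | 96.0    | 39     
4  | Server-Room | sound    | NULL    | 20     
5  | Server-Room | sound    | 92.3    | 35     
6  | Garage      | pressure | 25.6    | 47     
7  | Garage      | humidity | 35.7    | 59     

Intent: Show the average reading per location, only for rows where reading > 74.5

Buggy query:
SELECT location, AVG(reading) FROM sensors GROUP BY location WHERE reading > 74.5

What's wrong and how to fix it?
Bug: WHERE cannot follow GROUP BY

Fix: Move the WHERE clause before GROUP BY

Corrected query:
SELECT location, AVG(reading) FROM sensors WHERE reading > 74.5 GROUP BY location

Result:
location    | AVG(reading)
------------+-------------
Garage      | 96          
Server-Room | 92.3        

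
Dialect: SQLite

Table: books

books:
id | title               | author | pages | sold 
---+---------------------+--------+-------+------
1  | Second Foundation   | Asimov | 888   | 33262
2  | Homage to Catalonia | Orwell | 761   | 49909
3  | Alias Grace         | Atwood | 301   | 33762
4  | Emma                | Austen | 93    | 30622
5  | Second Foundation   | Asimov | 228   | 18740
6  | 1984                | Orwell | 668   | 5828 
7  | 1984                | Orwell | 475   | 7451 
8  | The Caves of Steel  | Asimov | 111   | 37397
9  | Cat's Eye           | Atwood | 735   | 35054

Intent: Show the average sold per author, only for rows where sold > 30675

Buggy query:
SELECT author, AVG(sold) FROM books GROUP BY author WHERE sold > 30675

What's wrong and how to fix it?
Bug: WHERE cannot follow GROUP BY

Fix: Place WHERE between FROM and GROUP BY

Corrected query:
SELECT author, AVG(sold) FROM books WHERE sold > 30675 GROUP BY author

Result:
author | AVG(sold)
-------+----------
Asimov | 35329.5  
Atwood | 34408    
Orwell | 49909    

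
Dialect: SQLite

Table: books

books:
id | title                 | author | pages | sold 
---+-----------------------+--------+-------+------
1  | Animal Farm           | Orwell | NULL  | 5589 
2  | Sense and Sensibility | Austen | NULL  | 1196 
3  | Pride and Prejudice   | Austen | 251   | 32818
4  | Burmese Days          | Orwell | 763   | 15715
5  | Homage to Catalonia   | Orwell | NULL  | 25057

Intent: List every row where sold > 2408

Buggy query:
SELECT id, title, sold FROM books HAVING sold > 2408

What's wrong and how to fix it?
Bug: This is a non-aggregate query (no GROUP BY, no aggregates), so in SQLite the HAVING clause is invalid here; a row-level condition belongs in WHERE

Fix: Replace HAVING with WHERE since the condition applies to individual rows

Corrected query:
SELECT id, title, sold FROM books WHERE sold > 2408

Result:
id | title               | sold 
---+---------------------+------
1  | Animal Farm         | 5589 
3  | Pride and Prejudice | 32818
4  | Burmese Days        | 15715
5  | Homage to Catalonia | 25057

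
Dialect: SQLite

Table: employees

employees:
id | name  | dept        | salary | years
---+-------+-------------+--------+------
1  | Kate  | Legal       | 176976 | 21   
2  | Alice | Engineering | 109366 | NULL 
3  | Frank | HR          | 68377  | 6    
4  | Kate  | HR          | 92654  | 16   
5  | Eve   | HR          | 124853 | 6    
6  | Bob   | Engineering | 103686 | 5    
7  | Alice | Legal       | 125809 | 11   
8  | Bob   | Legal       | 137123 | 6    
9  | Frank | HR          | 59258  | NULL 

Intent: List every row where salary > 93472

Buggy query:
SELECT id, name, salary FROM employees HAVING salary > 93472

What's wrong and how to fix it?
Bug: HAVING filters the output of aggregation, but this query has no GROUP BY and no aggregate functions, so SQLite rejects it (HAVING clause on a non-aggregate query); the condition here is per row

Fix: Use WHERE for row-level filtering

Corrected query:
SELECT id, name, salary FROM employees WHERE salary > 93472

Result:
id | name  | salary
---+-------+-------
1  | Kate  | 176976
2  | Alice | 109366
5  | Eve   | 124853
6  | Bob   | 103686
7  | Alice | 125809
8  | Bob   | 137123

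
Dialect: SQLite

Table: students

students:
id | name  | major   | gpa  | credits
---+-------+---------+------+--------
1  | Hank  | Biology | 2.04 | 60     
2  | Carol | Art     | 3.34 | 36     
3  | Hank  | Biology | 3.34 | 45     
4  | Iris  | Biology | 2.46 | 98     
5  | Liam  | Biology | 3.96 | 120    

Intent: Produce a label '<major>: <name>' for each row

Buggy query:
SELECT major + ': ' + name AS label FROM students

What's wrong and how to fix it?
Bug: SQLite uses || for string concatenation; + coerces text to numbers (yielding 0)

Fix: Use the || operator for string concatenation

Corrected query:
SELECT major || ': ' || name AS label FROM students

Result:
label        
-------------
Biology: Hank
Art: Carol   
Biology: Hank
Biology: Iris
Biology: Liam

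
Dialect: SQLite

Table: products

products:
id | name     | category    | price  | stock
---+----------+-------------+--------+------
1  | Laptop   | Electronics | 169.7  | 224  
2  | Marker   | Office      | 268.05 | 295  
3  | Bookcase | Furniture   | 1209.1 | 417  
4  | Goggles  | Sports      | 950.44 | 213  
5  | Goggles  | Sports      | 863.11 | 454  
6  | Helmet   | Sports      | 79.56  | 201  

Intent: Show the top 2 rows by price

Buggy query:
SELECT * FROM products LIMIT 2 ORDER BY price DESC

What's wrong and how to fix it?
Bug: LIMIT must come after ORDER BY

Fix: Swap the clauses: ORDER BY first, then LIMIT

Corrected query:
SELECT * FROM products ORDER BY price DESC LIMIT 2

Result:
id | name     | category  | price  | stock
---+----------+-----------+--------+------
3  | Bookcase | Furniture | 1209.1 | 417  
4  | Goggles  | Sports    | 950.44 | 213  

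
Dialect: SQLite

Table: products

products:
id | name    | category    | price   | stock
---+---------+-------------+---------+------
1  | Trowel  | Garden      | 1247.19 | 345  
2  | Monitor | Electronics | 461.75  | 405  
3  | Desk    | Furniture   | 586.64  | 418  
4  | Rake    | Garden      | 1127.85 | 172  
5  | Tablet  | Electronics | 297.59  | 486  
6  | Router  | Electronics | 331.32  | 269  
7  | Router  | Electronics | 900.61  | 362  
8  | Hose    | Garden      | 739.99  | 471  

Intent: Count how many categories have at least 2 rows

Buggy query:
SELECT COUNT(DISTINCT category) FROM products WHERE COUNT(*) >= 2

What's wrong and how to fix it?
Bug: COUNT(*) cannot appear in WHERE; the per-group count doesn't exist yet

Fix: Use a subquery that GROUPs and filters with HAVING, then count its rows

Corrected query:
SELECT COUNT(*) FROM (SELECT category FROM products GROUP BY category HAVING COUNT(*) >= 2)

Result:
COUNT(*)
--------
2       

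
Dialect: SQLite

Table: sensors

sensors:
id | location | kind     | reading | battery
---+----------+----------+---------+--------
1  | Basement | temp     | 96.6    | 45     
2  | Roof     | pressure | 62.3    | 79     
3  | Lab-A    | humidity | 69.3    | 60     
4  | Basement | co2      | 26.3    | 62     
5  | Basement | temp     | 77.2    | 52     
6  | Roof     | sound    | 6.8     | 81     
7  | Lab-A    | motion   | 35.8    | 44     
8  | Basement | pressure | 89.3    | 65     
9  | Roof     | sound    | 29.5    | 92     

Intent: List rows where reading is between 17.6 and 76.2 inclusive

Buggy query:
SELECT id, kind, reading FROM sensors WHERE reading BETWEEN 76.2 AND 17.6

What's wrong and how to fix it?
Bug: BETWEEN expects the lower bound first; with 76.2 AND 17.6 the range is empty

Fix: Swap the bounds so the smaller value comes first

Corrected query:
SELECT id, kind, reading FROM sensors WHERE reading BETWEEN 17.6 AND 76.2

Result:
id | kind     | reading
---+----------+--------
2  | pressure | 62.3   
3  | humidity | 69.3   
4  | co2      | 26.3   
7  | motion   | 35.8   
9  | sound    | 29.5   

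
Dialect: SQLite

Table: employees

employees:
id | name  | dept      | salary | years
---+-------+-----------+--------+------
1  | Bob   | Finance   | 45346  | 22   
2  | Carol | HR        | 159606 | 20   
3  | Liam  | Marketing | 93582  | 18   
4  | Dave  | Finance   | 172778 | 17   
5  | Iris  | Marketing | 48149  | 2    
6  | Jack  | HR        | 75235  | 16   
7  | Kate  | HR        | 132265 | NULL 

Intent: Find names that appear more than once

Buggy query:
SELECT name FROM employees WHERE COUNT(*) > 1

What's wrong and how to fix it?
Bug: COUNT(*) is an aggregate and cannot be used in WHERE

Fix: GROUP BY name, then filter groups with HAVING COUNT(*) > 1

Corrected query:
SELECT name FROM employees GROUP BY name HAVING COUNT(*) > 1

Result:
(no rows)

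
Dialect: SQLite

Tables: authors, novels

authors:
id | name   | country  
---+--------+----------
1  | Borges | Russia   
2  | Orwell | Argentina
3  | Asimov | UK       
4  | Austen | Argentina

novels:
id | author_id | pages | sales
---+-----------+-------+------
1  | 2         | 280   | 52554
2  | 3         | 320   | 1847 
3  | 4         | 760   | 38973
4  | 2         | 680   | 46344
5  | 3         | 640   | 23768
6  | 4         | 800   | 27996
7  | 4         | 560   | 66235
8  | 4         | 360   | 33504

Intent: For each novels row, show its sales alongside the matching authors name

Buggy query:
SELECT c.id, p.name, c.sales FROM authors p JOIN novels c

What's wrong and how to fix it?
Bug: Missing join condition: each novels row is matched to all authors rows instead of just its own

Fix: Specify the join condition linking the foreign key to the parent id

Corrected query:
SELECT c.id, p.name, c.sales FROM authors p JOIN novels c ON c.author_id = p.id

Result:
id | name   | sales
---+--------+------
1  | Orwell | 52554
2  | Asimov | 1847 
3  | Austen | 38973
4  | Orwell | 46344
5  | Asimov | 23768
6  | Austen | 27996
7  | Austen | 66235
8  | Austen | 33504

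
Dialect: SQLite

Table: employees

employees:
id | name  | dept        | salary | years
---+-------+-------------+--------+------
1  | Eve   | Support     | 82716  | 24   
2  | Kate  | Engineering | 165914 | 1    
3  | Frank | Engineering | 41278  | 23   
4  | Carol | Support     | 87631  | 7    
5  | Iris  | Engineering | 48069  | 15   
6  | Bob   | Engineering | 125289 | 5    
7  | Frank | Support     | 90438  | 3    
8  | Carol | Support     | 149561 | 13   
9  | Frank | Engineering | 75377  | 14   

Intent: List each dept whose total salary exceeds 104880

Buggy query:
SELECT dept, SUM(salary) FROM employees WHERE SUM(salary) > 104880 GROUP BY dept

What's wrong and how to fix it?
Bug: Aggregate functions cannot appear in a WHERE clause

Fix: Move the aggregate condition to a HAVING clause

Corrected query:
SELECT dept, SUM(salary) FROM employees GROUP BY dept HAVING SUM(salary) > 104880

Result:
dept        | SUM(salary)
------------+------------
Engineering | 455927     
Support     | 410346     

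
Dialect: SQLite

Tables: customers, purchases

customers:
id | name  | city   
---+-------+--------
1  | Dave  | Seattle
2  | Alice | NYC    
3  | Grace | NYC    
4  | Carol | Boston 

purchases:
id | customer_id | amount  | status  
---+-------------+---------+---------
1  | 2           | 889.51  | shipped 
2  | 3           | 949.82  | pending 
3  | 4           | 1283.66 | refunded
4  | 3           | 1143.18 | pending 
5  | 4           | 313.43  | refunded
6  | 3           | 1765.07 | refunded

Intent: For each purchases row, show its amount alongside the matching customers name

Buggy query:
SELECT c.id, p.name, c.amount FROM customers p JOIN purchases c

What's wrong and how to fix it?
Bug: JOIN with no ON clause produces a cartesian product; every purchases row pairs with every customers row

Fix: Add ON c.customer_id = p.id to the JOIN

Corrected query:
SELECT c.id, p.name, c.amount FROM customers p JOIN purchases c ON c.customer_id = p.id

Result:
id | name  | amount 
---+-------+--------
1  | Alice | 889.51 
2  | Grace | 949.82 
3  | Carol | 1283.66
4  | Grace | 1143.18
5  | Carol | 313.43 
6  | Grace | 1765.07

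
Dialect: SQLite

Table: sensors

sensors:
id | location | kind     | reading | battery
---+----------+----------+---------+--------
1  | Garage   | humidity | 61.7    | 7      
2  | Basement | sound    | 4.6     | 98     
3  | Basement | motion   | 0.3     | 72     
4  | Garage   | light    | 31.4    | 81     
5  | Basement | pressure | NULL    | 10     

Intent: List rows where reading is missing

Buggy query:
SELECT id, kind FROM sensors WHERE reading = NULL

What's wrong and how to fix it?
Bug: Comparing to NULL with '=' never matches; NULL = NULL is unknown, not true

Fix: Use IS NULL to test for NULL

Corrected query:
SELECT id, kind FROM sensors WHERE reading IS NULL

Result:
id | kind    
---+---------
5  | pressure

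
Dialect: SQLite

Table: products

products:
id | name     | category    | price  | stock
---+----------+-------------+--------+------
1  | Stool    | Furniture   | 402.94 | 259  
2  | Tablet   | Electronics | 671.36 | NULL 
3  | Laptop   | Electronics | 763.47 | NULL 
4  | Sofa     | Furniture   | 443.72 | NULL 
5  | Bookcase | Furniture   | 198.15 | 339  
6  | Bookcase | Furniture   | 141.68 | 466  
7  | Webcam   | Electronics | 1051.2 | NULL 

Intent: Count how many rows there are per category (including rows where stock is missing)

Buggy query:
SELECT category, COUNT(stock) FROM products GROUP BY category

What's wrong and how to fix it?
Bug: COUNT(stock) skips NULLs, so groups with missing stock are undercounted

Fix: Replace COUNT(stock) with COUNT(*)

Corrected query:
SELECT category, COUNT(*) FROM products GROUP BY category

Result:
category    | COUNT(*)
------------+---------
Electronics | 3       
Furniture   | 4       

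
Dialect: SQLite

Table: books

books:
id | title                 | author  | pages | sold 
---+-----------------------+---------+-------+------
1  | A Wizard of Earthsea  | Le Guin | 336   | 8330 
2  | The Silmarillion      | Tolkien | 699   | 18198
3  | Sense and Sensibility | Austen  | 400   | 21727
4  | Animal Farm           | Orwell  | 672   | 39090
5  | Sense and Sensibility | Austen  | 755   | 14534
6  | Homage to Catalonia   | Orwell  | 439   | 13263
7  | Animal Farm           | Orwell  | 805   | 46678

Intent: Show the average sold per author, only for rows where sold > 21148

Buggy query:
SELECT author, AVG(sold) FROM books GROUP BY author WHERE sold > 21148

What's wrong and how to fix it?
Bug: Row-level WHERE must come before GROUP BY in the clause order

Fix: Place WHERE between FROM and GROUP BY

Corrected query:
SELECT author, AVG(sold) FROM books WHERE sold > 21148 GROUP BY author

Result:
author | AVG(sold)
-------+----------
Austen | 21727    
Orwell | 42884    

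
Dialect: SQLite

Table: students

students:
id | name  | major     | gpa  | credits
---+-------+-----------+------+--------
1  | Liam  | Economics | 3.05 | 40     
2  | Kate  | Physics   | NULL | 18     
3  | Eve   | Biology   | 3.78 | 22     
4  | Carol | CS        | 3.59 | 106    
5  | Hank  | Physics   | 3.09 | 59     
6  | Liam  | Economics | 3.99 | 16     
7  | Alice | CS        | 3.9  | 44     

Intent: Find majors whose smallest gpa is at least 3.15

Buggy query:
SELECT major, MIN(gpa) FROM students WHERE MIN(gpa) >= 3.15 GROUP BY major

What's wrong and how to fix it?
Bug: MIN() in WHERE is a misuse of aggregate

Fix: Use HAVING for the per-group MIN condition

Corrected query:
SELECT major, MIN(gpa) FROM students GROUP BY major HAVING MIN(gpa) >= 3.15

Result:
major   | MIN(gpa)
--------+---------
Biology | 3.78    
CS      | 3.59    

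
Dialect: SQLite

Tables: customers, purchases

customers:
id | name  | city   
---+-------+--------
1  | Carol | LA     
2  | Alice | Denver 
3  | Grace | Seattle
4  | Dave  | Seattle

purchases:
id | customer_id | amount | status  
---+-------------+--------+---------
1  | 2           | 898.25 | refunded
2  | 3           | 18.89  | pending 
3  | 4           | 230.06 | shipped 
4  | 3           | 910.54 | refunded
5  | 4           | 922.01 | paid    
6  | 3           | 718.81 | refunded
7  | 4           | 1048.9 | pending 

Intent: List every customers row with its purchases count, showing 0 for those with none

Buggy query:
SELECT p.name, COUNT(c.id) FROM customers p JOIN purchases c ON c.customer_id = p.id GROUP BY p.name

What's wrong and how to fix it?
Bug: An inner join excludes parents with zero children

Fix: Switch to LEFT JOIN to retain unmatched parent rows

Corrected query:
SELECT p.name, COUNT(c.id) FROM customers p LEFT JOIN purchases c ON c.customer_id = p.id GROUP BY p.name

Result:
name  | COUNT(c.id)
------+------------
Alice | 1          
Carol | 0          
Dave  | 3          
Grace | 3          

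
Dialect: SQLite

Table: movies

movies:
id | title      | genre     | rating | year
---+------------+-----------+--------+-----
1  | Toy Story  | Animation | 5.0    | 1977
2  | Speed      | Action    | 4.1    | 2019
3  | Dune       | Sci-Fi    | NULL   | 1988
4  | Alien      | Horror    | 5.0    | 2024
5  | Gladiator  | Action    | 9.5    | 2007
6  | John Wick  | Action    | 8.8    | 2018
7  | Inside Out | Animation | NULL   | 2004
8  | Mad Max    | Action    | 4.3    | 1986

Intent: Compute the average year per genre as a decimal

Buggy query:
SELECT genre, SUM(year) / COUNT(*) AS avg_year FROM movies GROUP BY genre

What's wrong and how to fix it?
Bug: Both operands are integers, so '/' performs integer division and truncates

Fix: Cast one side to REAL so the division keeps the fractional part

Corrected query:
SELECT genre, SUM(year) * 1.0 / COUNT(*) AS avg_year FROM movies GROUP BY genre

Result:
genre     | avg_year
----------+---------
Action    | 2007.5  
Animation | 1990.5  
Horror    | 2024    
Sci-Fi    | 1988    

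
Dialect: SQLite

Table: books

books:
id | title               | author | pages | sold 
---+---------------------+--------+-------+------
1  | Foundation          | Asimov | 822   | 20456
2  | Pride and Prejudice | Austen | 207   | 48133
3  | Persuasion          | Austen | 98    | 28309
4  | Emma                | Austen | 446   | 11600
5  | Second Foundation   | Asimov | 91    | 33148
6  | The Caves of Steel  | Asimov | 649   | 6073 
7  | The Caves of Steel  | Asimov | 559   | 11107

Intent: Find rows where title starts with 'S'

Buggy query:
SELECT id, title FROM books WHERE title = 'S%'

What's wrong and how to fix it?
Bug: Wildcards only work with LIKE; '=' treats '%' as a literal character

Fix: Replace '=' with LIKE so 'S%' is treated as a pattern

Corrected query:
SELECT id, title FROM books WHERE title LIKE 'S%'

Result:
id | title            
---+------------------
5  | Second Foundation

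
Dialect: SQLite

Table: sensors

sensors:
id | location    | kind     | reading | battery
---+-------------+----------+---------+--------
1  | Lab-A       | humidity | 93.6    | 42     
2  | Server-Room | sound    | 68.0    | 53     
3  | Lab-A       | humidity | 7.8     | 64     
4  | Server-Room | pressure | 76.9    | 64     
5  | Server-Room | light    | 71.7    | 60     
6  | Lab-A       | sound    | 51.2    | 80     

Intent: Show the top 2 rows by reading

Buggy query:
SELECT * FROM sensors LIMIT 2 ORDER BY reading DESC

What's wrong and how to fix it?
Bug: ORDER BY cannot follow LIMIT; LIMIT is the final clause

Fix: Sort with ORDER BY, then apply LIMIT

Corrected query:
SELECT * FROM sensors ORDER BY reading DESC LIMIT 2

Result:
id | location    | kind     | reading | battery
---+-------------+----------+---------+--------
1  | Lab-A       | humidity | 93.6    | 42     
4  | Server-Room | pressure | 76.9    | 64     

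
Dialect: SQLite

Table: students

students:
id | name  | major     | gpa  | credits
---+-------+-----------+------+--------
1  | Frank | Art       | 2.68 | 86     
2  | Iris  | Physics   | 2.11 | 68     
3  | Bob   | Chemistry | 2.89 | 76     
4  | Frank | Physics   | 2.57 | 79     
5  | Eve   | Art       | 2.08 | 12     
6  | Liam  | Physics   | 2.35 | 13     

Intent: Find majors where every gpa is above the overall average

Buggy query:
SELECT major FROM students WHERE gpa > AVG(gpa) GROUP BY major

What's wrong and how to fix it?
Bug: AVG() is an aggregate; it can't sit directly in WHERE

Fix: Compute the overall average in a scalar subquery and compare each group's MIN against it in HAVING

Corrected query:
SELECT major FROM students GROUP BY major HAVING MIN(gpa) > (SELECT AVG(gpa) FROM students)

Result:
major    
---------
Chemistry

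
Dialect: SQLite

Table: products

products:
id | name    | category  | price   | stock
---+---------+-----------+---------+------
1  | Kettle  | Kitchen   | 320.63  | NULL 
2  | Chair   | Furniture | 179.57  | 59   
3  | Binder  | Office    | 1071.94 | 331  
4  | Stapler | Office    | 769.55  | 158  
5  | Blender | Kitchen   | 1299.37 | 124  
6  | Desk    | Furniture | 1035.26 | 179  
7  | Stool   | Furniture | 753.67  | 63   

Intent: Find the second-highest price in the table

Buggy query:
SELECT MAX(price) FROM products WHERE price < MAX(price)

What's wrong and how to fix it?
Bug: MAX(price) on the right of the comparison is an aggregate-in-WHERE error

Fix: Compute the overall MAX in a subquery, then take MAX of rows below it

Corrected query:
SELECT MAX(price) FROM products WHERE price < (SELECT MAX(price) FROM products)

Result:
MAX(price)
----------
1071.94   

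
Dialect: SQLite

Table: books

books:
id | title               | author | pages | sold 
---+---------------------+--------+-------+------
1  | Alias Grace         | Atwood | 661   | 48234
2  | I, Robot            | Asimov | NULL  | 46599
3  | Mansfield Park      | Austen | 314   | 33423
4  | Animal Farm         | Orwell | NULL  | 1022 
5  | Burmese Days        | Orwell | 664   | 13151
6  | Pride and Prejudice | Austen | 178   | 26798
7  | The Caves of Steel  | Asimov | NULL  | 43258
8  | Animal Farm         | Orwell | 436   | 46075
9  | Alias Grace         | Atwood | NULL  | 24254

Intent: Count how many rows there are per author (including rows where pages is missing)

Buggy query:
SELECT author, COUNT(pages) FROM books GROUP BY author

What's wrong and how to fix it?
Bug: COUNT(pages) skips NULLs, so groups with missing pages are undercounted

Fix: Replace COUNT(pages) with COUNT(*)

Corrected query:
SELECT author, COUNT(*) FROM books GROUP BY author

Result:
author | COUNT(*)
-------+---------
Asimov | 2       
Atwood | 2       
Austen | 2       
Orwell | 3       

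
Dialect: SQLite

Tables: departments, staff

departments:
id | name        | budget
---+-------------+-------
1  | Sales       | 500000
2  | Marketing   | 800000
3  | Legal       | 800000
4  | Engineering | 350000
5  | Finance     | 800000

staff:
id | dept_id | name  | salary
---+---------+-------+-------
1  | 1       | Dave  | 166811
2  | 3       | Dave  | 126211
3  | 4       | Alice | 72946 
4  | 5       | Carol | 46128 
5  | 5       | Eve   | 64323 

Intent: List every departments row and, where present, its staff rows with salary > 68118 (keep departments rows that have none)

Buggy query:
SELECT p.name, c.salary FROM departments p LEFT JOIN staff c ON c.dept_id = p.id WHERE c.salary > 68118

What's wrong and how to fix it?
Bug: Filtering c.salary in WHERE discards the NULL rows produced by LEFT JOIN, turning it into an inner join

Fix: Put 'c.salary > 68118' in the JOIN's ON clause instead of WHERE

Corrected query:
SELECT p.name, c.salary FROM departments p LEFT JOIN staff c ON c.dept_id = p.id AND c.salary > 68118

Result:
name        | salary
------------+-------
Sales       | 166811
Marketing   | NULL  
Legal       | 126211
Engineering | 72946 
Finance     | NULL  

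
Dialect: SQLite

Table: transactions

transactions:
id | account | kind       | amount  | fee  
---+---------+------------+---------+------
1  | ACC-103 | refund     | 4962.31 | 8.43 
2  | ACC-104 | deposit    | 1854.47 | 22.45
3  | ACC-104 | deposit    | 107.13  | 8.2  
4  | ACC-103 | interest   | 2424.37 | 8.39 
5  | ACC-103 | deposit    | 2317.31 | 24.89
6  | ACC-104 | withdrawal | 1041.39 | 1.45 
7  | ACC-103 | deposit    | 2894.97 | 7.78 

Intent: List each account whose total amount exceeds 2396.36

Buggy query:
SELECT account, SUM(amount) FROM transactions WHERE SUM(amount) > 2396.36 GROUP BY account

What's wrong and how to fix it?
Bug: Aggregate functions cannot appear in a WHERE clause

Fix: Move the aggregate condition to a HAVING clause

Corrected query:
SELECT account, SUM(amount) FROM transactions GROUP BY account HAVING SUM(amount) > 2396.36

Result:
account | SUM(amount)
--------+------------
ACC-103 | 12598.96   
ACC-104 | 3002.99    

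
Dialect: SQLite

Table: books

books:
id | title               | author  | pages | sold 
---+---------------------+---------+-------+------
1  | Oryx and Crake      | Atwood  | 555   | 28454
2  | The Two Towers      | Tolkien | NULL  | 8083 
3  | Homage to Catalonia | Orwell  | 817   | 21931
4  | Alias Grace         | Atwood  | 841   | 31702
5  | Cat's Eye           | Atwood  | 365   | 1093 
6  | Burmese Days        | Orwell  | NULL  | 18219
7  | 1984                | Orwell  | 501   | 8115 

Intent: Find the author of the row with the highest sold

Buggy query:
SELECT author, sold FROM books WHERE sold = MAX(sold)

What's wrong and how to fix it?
Bug: MAX(sold) is an aggregate and cannot be used directly in WHERE

Fix: Use a subquery: WHERE sold = (SELECT MAX(sold) FROM books)

Corrected query:
SELECT author, sold FROM books WHERE sold = (SELECT MAX(sold) FROM books)

Result:
author | sold 
-------+------
Atwood | 31702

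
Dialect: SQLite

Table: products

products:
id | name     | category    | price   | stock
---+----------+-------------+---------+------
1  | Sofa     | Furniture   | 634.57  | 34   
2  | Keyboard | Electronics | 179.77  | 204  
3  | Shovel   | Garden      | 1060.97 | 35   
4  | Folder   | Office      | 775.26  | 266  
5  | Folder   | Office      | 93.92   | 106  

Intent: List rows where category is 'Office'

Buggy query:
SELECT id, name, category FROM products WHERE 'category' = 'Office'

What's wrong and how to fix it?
Bug: Single quotes denote string literals in SQL; the column name is being compared as a constant string

Fix: Remove the quotes around the column name (or use double quotes for an identifier)

Corrected query:
SELECT id, name, category FROM products WHERE category = 'Office'

Result:
id | name   | category
---+--------+---------
4  | Folder | Office  
5  | Folder | Office  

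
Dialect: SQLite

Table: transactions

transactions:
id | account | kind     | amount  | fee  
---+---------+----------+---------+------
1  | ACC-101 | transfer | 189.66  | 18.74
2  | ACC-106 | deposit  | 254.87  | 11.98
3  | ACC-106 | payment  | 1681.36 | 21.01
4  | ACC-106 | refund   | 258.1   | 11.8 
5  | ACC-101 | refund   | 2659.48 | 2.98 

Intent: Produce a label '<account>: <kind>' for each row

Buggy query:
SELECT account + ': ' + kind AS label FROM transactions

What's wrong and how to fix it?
Bug: '+' is numeric addition; on text columns SQLite converts them to 0 instead of concatenating

Fix: Use the || operator for string concatenation

Corrected query:
SELECT account || ': ' || kind AS label FROM transactions

Result:
label            
-----------------
ACC-101: transfer
ACC-106: deposit 
ACC-106: payment 
ACC-106: refund  
ACC-101: refund  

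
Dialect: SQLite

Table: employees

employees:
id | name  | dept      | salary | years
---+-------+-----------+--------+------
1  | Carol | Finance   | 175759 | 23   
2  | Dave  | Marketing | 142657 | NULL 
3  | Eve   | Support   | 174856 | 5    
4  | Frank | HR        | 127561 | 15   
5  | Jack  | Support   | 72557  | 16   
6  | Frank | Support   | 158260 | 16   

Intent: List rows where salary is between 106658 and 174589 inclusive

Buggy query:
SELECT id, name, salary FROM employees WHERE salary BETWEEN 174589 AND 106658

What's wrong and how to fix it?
Bug: The bounds are reversed; BETWEEN a AND b requires a <= b to match anything

Fix: Swap the bounds so the smaller value comes first

Corrected query:
SELECT id, name, salary FROM employees WHERE salary BETWEEN 106658 AND 174589

Result:
id | name  | salary
---+-------+-------
2  | Dave  | 142657
4  | Frank | 127561
6  | Frank | 158260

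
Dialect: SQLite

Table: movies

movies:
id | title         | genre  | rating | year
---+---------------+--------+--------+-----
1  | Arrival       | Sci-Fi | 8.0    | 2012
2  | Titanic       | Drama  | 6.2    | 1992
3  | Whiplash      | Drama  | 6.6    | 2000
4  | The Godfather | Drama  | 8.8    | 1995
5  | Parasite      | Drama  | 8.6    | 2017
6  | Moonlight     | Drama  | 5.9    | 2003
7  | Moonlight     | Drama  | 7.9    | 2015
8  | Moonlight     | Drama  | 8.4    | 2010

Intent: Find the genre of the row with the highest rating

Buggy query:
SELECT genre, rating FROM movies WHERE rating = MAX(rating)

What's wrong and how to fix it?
Bug: MAX(rating) is an aggregate and cannot be used directly in WHERE

Fix: Use a subquery: WHERE rating = (SELECT MAX(rating) FROM movies)

Corrected query:
SELECT genre, rating FROM movies WHERE rating = (SELECT MAX(rating) FROM movies)

Result:
genre | rating
------+-------
Drama | 8.8   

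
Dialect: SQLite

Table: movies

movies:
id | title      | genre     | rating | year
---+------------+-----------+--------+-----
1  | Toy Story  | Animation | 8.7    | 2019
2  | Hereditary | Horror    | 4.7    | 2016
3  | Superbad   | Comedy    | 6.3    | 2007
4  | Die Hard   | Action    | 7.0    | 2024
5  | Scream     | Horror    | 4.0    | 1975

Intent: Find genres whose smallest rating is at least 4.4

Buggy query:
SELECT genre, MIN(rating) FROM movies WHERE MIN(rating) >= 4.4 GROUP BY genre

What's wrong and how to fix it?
Bug: MIN() in WHERE is a misuse of aggregate

Fix: Replace WHERE with HAVING after the GROUP BY

Corrected query:
SELECT genre, MIN(rating) FROM movies GROUP BY genre HAVING MIN(rating) >= 4.4

Result:
genre     | MIN(rating)
----------+------------
Action    | 7          
Animation | 8.7        
Comedy    | 6.3        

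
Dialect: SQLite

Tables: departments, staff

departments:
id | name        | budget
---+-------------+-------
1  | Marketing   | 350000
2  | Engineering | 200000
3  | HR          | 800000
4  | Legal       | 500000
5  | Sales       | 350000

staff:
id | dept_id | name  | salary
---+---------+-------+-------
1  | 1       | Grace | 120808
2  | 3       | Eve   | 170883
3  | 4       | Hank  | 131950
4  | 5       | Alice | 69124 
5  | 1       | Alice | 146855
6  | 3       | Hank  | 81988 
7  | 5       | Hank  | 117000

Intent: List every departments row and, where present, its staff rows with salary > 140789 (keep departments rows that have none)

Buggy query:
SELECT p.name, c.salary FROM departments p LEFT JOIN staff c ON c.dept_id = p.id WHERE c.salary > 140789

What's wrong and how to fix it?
Bug: Filtering c.salary in WHERE discards the NULL rows produced by LEFT JOIN, turning it into an inner join

Fix: Put 'c.salary > 140789' in the JOIN's ON clause instead of WHERE

Corrected query:
SELECT p.name, c.salary FROM departments p LEFT JOIN staff c ON c.dept_id = p.id AND c.salary > 140789

Result:
name        | salary
------------+-------
Marketing   | 146855
Engineering | NULL  
HR          | 170883
Legal       | NULL  
Sales       | NULL  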